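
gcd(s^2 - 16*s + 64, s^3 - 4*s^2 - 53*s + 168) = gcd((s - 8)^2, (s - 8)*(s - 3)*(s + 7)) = s - 8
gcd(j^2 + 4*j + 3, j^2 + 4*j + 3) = j^2 + 4*j + 3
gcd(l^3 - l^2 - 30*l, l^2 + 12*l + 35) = l + 5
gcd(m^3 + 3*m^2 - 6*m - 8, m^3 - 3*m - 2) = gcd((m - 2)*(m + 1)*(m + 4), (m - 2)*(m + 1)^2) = m^2 - m - 2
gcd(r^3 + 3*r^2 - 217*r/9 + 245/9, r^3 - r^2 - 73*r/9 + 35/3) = r^2 - 4*r + 35/9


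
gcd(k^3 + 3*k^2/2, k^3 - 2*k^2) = k^2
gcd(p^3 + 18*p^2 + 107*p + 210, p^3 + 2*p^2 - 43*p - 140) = p + 5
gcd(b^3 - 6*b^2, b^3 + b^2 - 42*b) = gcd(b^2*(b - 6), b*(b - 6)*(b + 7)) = b^2 - 6*b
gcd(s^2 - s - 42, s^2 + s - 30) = s + 6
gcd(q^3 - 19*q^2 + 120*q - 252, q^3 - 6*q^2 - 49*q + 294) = q^2 - 13*q + 42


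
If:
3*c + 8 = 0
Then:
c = -8/3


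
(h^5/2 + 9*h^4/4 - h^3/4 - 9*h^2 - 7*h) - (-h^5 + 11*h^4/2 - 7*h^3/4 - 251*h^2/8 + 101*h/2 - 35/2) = 3*h^5/2 - 13*h^4/4 + 3*h^3/2 + 179*h^2/8 - 115*h/2 + 35/2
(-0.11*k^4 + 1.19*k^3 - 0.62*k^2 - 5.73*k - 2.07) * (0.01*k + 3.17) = -0.0011*k^5 - 0.3368*k^4 + 3.7661*k^3 - 2.0227*k^2 - 18.1848*k - 6.5619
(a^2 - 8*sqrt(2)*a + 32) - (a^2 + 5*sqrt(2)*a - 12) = -13*sqrt(2)*a + 44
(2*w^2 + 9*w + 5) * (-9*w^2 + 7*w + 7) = -18*w^4 - 67*w^3 + 32*w^2 + 98*w + 35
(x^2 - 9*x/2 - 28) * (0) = 0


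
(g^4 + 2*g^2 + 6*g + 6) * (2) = 2*g^4 + 4*g^2 + 12*g + 12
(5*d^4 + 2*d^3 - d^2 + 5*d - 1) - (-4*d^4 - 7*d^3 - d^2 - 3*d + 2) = 9*d^4 + 9*d^3 + 8*d - 3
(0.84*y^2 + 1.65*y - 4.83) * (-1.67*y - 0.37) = -1.4028*y^3 - 3.0663*y^2 + 7.4556*y + 1.7871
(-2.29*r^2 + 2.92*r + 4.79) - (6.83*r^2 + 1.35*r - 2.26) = -9.12*r^2 + 1.57*r + 7.05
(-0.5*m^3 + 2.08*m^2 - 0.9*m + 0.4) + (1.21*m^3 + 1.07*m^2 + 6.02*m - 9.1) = 0.71*m^3 + 3.15*m^2 + 5.12*m - 8.7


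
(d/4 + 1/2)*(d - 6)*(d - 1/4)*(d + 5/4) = d^4/4 - 3*d^3/4 - 261*d^2/64 - 43*d/16 + 15/16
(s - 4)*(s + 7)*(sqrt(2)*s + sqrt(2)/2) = sqrt(2)*s^3 + 7*sqrt(2)*s^2/2 - 53*sqrt(2)*s/2 - 14*sqrt(2)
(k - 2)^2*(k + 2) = k^3 - 2*k^2 - 4*k + 8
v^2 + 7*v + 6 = (v + 1)*(v + 6)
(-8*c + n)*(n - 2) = -8*c*n + 16*c + n^2 - 2*n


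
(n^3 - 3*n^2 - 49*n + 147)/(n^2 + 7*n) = n - 10 + 21/n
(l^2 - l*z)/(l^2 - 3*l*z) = (l - z)/(l - 3*z)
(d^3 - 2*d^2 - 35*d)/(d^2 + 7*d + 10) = d*(d - 7)/(d + 2)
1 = 1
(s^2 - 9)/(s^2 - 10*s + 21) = (s + 3)/(s - 7)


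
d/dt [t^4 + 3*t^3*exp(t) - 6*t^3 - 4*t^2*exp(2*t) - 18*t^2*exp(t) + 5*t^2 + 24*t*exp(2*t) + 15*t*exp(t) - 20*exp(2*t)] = 3*t^3*exp(t) + 4*t^3 - 8*t^2*exp(2*t) - 9*t^2*exp(t) - 18*t^2 + 40*t*exp(2*t) - 21*t*exp(t) + 10*t - 16*exp(2*t) + 15*exp(t)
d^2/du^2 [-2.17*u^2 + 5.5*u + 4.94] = -4.34000000000000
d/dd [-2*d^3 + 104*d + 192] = 104 - 6*d^2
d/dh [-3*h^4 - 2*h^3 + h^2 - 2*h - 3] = -12*h^3 - 6*h^2 + 2*h - 2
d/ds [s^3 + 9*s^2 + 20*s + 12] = 3*s^2 + 18*s + 20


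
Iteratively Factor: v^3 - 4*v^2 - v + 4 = (v - 4)*(v^2 - 1) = (v - 4)*(v + 1)*(v - 1)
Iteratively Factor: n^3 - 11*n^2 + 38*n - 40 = (n - 5)*(n^2 - 6*n + 8) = (n - 5)*(n - 2)*(n - 4)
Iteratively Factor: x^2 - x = (x - 1)*(x)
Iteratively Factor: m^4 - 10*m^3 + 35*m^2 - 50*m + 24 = (m - 1)*(m^3 - 9*m^2 + 26*m - 24) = (m - 4)*(m - 1)*(m^2 - 5*m + 6) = (m - 4)*(m - 2)*(m - 1)*(m - 3)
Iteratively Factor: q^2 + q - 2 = (q - 1)*(q + 2)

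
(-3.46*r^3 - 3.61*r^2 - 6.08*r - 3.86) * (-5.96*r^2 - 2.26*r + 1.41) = 20.6216*r^5 + 29.3352*r^4 + 39.5168*r^3 + 31.6563*r^2 + 0.1508*r - 5.4426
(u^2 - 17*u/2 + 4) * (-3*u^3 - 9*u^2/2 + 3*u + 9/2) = -3*u^5 + 21*u^4 + 117*u^3/4 - 39*u^2 - 105*u/4 + 18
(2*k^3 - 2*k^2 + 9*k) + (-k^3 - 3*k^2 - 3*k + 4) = k^3 - 5*k^2 + 6*k + 4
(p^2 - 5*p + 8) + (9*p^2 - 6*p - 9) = 10*p^2 - 11*p - 1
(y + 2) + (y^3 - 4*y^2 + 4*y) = y^3 - 4*y^2 + 5*y + 2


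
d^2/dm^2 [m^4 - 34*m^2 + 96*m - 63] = 12*m^2 - 68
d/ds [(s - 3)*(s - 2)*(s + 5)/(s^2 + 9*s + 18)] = (s^4 + 18*s^3 + 73*s^2 - 60*s - 612)/(s^4 + 18*s^3 + 117*s^2 + 324*s + 324)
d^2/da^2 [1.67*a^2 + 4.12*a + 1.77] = 3.34000000000000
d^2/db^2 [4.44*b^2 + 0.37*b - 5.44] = 8.88000000000000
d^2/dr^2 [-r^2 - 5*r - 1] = -2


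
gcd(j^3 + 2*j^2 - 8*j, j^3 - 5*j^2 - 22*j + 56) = j^2 + 2*j - 8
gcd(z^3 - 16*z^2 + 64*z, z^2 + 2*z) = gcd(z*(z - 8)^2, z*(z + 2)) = z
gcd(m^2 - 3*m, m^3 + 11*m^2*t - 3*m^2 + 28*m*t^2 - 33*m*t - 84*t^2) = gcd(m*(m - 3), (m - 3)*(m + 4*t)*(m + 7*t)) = m - 3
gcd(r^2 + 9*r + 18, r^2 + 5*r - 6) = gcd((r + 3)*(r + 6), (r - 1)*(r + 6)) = r + 6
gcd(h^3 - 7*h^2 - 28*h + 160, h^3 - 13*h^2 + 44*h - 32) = h^2 - 12*h + 32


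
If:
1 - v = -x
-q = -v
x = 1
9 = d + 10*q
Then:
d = -11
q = 2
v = 2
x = 1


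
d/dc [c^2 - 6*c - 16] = 2*c - 6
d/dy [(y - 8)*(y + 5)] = 2*y - 3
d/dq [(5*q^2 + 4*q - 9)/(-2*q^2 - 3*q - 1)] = (-7*q^2 - 46*q - 31)/(4*q^4 + 12*q^3 + 13*q^2 + 6*q + 1)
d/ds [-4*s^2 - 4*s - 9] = -8*s - 4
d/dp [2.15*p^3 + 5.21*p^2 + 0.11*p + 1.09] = 6.45*p^2 + 10.42*p + 0.11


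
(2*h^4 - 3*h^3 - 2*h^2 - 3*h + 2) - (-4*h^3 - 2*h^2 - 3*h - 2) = 2*h^4 + h^3 + 4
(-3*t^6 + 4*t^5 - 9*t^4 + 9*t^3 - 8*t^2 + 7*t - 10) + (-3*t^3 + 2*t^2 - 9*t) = -3*t^6 + 4*t^5 - 9*t^4 + 6*t^3 - 6*t^2 - 2*t - 10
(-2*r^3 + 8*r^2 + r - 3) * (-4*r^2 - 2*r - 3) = 8*r^5 - 28*r^4 - 14*r^3 - 14*r^2 + 3*r + 9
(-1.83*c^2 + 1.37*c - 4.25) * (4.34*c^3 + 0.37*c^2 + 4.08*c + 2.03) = -7.9422*c^5 + 5.2687*c^4 - 25.4045*c^3 + 0.302200000000001*c^2 - 14.5589*c - 8.6275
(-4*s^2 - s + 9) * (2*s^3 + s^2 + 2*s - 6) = -8*s^5 - 6*s^4 + 9*s^3 + 31*s^2 + 24*s - 54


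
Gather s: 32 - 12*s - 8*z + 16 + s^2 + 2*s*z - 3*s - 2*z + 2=s^2 + s*(2*z - 15) - 10*z + 50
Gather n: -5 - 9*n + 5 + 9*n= 0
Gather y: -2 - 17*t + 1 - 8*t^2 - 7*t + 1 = -8*t^2 - 24*t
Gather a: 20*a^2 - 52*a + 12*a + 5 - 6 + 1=20*a^2 - 40*a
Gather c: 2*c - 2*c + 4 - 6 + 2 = 0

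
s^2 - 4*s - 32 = (s - 8)*(s + 4)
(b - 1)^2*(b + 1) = b^3 - b^2 - b + 1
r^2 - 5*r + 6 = (r - 3)*(r - 2)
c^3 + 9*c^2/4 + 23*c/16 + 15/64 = (c + 1/4)*(c + 3/4)*(c + 5/4)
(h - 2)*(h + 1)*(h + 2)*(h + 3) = h^4 + 4*h^3 - h^2 - 16*h - 12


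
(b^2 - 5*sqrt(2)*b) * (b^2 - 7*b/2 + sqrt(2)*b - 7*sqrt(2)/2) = b^4 - 4*sqrt(2)*b^3 - 7*b^3/2 - 10*b^2 + 14*sqrt(2)*b^2 + 35*b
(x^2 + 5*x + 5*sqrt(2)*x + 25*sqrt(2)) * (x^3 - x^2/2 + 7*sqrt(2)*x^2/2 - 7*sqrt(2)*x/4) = x^5 + 9*x^4/2 + 17*sqrt(2)*x^4/2 + 65*x^3/2 + 153*sqrt(2)*x^3/4 - 85*sqrt(2)*x^2/4 + 315*x^2/2 - 175*x/2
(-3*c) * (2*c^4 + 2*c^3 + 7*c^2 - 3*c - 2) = -6*c^5 - 6*c^4 - 21*c^3 + 9*c^2 + 6*c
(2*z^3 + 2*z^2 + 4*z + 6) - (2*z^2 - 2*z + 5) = 2*z^3 + 6*z + 1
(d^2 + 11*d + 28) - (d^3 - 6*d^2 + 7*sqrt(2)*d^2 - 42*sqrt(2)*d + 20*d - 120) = -d^3 - 7*sqrt(2)*d^2 + 7*d^2 - 9*d + 42*sqrt(2)*d + 148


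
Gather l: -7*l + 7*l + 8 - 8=0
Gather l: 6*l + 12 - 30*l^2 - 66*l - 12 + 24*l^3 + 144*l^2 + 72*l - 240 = 24*l^3 + 114*l^2 + 12*l - 240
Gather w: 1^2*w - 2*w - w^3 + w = -w^3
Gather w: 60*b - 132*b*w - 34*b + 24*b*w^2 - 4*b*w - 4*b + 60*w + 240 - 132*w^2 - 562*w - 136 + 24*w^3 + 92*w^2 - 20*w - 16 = 22*b + 24*w^3 + w^2*(24*b - 40) + w*(-136*b - 522) + 88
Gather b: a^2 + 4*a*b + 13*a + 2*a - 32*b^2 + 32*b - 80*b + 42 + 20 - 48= a^2 + 15*a - 32*b^2 + b*(4*a - 48) + 14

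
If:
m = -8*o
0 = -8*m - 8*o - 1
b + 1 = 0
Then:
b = -1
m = -1/7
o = 1/56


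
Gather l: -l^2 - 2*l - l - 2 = -l^2 - 3*l - 2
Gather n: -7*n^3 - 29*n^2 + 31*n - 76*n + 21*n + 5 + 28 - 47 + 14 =-7*n^3 - 29*n^2 - 24*n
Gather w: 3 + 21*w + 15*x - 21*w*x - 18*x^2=w*(21 - 21*x) - 18*x^2 + 15*x + 3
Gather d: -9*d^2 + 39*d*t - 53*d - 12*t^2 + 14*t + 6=-9*d^2 + d*(39*t - 53) - 12*t^2 + 14*t + 6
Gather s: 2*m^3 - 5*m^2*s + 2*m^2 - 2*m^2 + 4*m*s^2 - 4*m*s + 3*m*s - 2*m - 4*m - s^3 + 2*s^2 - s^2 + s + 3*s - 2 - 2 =2*m^3 - 6*m - s^3 + s^2*(4*m + 1) + s*(-5*m^2 - m + 4) - 4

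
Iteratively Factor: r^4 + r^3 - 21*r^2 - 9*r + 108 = (r - 3)*(r^3 + 4*r^2 - 9*r - 36) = (r - 3)^2*(r^2 + 7*r + 12) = (r - 3)^2*(r + 4)*(r + 3)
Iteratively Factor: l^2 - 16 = (l + 4)*(l - 4)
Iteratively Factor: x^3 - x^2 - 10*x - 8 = (x + 2)*(x^2 - 3*x - 4) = (x - 4)*(x + 2)*(x + 1)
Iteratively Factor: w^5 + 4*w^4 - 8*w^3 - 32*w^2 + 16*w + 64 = (w + 2)*(w^4 + 2*w^3 - 12*w^2 - 8*w + 32) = (w + 2)^2*(w^3 - 12*w + 16) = (w - 2)*(w + 2)^2*(w^2 + 2*w - 8) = (w - 2)*(w + 2)^2*(w + 4)*(w - 2)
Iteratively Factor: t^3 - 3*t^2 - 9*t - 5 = (t - 5)*(t^2 + 2*t + 1) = (t - 5)*(t + 1)*(t + 1)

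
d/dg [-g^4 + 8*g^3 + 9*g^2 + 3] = 2*g*(-2*g^2 + 12*g + 9)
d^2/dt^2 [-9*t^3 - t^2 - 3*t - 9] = -54*t - 2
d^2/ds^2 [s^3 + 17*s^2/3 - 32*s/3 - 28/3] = 6*s + 34/3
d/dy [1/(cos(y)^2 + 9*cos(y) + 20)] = (2*cos(y) + 9)*sin(y)/(cos(y)^2 + 9*cos(y) + 20)^2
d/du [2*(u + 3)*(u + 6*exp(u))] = 12*u*exp(u) + 4*u + 48*exp(u) + 6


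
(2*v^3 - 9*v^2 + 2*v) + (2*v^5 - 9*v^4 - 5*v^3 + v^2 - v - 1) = 2*v^5 - 9*v^4 - 3*v^3 - 8*v^2 + v - 1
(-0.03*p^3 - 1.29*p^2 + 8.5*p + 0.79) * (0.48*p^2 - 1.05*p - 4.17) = -0.0144*p^5 - 0.5877*p^4 + 5.5596*p^3 - 3.1665*p^2 - 36.2745*p - 3.2943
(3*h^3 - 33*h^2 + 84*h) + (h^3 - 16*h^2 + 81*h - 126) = 4*h^3 - 49*h^2 + 165*h - 126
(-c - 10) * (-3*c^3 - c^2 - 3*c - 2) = 3*c^4 + 31*c^3 + 13*c^2 + 32*c + 20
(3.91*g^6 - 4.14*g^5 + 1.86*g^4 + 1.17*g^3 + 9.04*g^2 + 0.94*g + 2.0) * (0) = 0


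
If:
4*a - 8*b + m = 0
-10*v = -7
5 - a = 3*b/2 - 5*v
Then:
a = 34/7 - 3*m/28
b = m/14 + 17/7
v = 7/10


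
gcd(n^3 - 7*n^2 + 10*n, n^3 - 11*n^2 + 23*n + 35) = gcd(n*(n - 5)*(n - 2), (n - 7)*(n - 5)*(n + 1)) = n - 5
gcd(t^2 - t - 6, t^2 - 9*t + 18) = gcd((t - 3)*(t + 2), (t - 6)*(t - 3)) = t - 3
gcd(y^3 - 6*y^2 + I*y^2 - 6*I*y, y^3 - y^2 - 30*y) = y^2 - 6*y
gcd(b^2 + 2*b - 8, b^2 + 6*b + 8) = b + 4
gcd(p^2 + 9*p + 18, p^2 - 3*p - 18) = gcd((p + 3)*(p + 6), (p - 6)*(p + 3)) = p + 3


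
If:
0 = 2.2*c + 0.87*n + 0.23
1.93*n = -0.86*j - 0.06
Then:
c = -0.395454545454545*n - 0.104545454545455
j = -2.24418604651163*n - 0.0697674418604651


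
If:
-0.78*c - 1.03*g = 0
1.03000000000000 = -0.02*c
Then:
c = -51.50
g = 39.00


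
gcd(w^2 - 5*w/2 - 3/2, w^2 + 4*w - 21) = w - 3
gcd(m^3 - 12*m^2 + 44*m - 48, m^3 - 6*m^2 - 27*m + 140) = m - 4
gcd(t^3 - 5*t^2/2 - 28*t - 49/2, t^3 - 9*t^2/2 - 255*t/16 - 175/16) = t - 7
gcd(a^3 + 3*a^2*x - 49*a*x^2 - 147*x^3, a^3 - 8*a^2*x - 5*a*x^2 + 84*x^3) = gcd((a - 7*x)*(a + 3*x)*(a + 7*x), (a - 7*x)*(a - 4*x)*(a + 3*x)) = -a^2 + 4*a*x + 21*x^2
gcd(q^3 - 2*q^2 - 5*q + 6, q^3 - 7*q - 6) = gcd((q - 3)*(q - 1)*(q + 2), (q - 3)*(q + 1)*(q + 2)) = q^2 - q - 6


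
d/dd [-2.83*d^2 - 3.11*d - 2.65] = -5.66*d - 3.11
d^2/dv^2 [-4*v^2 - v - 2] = -8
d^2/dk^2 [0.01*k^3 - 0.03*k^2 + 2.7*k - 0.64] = 0.06*k - 0.06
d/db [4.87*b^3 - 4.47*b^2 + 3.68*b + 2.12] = 14.61*b^2 - 8.94*b + 3.68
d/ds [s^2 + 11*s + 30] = 2*s + 11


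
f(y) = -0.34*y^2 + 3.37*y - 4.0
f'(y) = 3.37 - 0.68*y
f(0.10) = -3.67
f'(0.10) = 3.30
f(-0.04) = -4.14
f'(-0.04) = 3.40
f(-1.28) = -8.87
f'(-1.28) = 4.24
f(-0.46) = -5.62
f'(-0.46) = 3.68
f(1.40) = 0.05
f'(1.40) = 2.42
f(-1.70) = -10.71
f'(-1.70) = 4.53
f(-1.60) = -10.26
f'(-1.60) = 4.46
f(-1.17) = -8.41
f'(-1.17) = 4.17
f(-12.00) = -93.40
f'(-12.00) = 11.53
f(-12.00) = -93.40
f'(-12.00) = 11.53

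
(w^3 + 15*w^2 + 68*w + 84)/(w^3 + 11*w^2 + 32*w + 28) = (w + 6)/(w + 2)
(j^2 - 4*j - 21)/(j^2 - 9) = (j - 7)/(j - 3)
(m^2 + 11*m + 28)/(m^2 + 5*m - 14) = (m + 4)/(m - 2)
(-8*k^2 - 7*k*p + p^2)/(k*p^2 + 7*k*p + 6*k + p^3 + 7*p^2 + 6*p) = (-8*k + p)/(p^2 + 7*p + 6)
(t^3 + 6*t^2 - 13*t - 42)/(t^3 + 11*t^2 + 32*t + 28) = (t - 3)/(t + 2)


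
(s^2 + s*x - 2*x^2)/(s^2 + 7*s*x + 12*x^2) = (s^2 + s*x - 2*x^2)/(s^2 + 7*s*x + 12*x^2)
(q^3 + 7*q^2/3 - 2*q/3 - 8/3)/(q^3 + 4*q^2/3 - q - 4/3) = (q + 2)/(q + 1)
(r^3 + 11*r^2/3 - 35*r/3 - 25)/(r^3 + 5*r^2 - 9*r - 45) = (r + 5/3)/(r + 3)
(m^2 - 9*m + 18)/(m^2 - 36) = (m - 3)/(m + 6)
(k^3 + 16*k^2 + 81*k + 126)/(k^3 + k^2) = (k^3 + 16*k^2 + 81*k + 126)/(k^2*(k + 1))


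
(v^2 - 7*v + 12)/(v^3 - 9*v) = (v - 4)/(v*(v + 3))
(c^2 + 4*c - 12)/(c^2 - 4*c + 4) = (c + 6)/(c - 2)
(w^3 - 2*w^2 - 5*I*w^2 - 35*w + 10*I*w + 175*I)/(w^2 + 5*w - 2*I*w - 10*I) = (w^2 - w*(7 + 5*I) + 35*I)/(w - 2*I)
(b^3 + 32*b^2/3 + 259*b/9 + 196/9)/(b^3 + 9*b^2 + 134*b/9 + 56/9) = (3*b + 7)/(3*b + 2)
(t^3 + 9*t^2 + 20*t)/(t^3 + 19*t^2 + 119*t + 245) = t*(t + 4)/(t^2 + 14*t + 49)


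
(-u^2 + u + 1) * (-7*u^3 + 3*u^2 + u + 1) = 7*u^5 - 10*u^4 - 5*u^3 + 3*u^2 + 2*u + 1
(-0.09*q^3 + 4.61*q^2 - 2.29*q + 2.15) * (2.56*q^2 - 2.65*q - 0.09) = -0.2304*q^5 + 12.0401*q^4 - 18.0708*q^3 + 11.1576*q^2 - 5.4914*q - 0.1935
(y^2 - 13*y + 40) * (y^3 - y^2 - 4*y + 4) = y^5 - 14*y^4 + 49*y^3 + 16*y^2 - 212*y + 160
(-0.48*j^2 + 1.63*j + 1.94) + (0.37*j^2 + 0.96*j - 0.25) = -0.11*j^2 + 2.59*j + 1.69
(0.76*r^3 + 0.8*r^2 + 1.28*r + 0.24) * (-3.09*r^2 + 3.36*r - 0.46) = -2.3484*r^5 + 0.0815999999999999*r^4 - 1.6168*r^3 + 3.1912*r^2 + 0.2176*r - 0.1104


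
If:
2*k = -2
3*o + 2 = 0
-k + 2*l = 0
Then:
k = -1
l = -1/2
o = -2/3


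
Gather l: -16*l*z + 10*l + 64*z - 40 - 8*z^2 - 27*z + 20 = l*(10 - 16*z) - 8*z^2 + 37*z - 20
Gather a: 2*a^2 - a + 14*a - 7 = 2*a^2 + 13*a - 7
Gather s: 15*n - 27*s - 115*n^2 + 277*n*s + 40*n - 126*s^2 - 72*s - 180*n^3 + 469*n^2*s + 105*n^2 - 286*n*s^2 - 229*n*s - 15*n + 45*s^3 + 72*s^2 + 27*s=-180*n^3 - 10*n^2 + 40*n + 45*s^3 + s^2*(-286*n - 54) + s*(469*n^2 + 48*n - 72)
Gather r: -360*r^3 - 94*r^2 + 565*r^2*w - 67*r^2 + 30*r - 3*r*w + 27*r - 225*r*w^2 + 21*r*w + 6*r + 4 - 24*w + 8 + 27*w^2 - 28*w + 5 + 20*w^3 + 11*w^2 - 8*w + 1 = -360*r^3 + r^2*(565*w - 161) + r*(-225*w^2 + 18*w + 63) + 20*w^3 + 38*w^2 - 60*w + 18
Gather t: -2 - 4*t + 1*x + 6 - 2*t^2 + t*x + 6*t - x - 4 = -2*t^2 + t*(x + 2)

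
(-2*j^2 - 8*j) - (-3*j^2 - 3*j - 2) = j^2 - 5*j + 2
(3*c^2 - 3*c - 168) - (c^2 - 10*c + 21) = 2*c^2 + 7*c - 189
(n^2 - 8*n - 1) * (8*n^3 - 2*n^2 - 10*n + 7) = 8*n^5 - 66*n^4 - 2*n^3 + 89*n^2 - 46*n - 7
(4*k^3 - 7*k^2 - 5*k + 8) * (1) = 4*k^3 - 7*k^2 - 5*k + 8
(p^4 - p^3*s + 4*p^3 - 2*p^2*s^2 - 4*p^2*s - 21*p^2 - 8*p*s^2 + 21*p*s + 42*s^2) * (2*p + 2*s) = 2*p^5 + 8*p^4 - 6*p^3*s^2 - 42*p^3 - 4*p^2*s^3 - 24*p^2*s^2 - 16*p*s^3 + 126*p*s^2 + 84*s^3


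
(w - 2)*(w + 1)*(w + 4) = w^3 + 3*w^2 - 6*w - 8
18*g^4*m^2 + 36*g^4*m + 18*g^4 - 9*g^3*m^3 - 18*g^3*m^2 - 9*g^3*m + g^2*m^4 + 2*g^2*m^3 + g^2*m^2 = (-6*g + m)*(-3*g + m)*(g*m + g)^2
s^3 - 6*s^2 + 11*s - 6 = (s - 3)*(s - 2)*(s - 1)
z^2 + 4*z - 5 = (z - 1)*(z + 5)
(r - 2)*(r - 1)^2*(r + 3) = r^4 - r^3 - 7*r^2 + 13*r - 6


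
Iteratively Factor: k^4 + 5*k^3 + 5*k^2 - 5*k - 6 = (k + 3)*(k^3 + 2*k^2 - k - 2) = (k + 1)*(k + 3)*(k^2 + k - 2) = (k + 1)*(k + 2)*(k + 3)*(k - 1)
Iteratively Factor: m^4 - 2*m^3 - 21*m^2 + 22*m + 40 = (m - 5)*(m^3 + 3*m^2 - 6*m - 8) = (m - 5)*(m + 4)*(m^2 - m - 2) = (m - 5)*(m + 1)*(m + 4)*(m - 2)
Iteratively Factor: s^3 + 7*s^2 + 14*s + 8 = (s + 2)*(s^2 + 5*s + 4) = (s + 2)*(s + 4)*(s + 1)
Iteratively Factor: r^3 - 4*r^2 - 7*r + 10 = (r - 5)*(r^2 + r - 2) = (r - 5)*(r - 1)*(r + 2)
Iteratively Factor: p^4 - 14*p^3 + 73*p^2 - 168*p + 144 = (p - 4)*(p^3 - 10*p^2 + 33*p - 36) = (p - 4)^2*(p^2 - 6*p + 9) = (p - 4)^2*(p - 3)*(p - 3)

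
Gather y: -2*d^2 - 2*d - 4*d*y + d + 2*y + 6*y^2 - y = -2*d^2 - d + 6*y^2 + y*(1 - 4*d)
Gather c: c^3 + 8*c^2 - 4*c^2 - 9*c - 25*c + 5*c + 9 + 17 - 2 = c^3 + 4*c^2 - 29*c + 24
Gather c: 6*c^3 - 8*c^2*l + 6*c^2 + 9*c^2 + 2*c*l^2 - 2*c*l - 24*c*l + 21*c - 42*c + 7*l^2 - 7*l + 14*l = 6*c^3 + c^2*(15 - 8*l) + c*(2*l^2 - 26*l - 21) + 7*l^2 + 7*l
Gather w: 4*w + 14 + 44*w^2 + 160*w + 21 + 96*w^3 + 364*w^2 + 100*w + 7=96*w^3 + 408*w^2 + 264*w + 42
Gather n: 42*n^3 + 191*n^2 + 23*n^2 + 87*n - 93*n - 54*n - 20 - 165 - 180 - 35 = 42*n^3 + 214*n^2 - 60*n - 400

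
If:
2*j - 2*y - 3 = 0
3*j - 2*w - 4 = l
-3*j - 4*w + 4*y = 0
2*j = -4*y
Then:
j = 1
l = 3/2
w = -5/4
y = -1/2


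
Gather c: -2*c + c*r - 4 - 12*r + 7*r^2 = c*(r - 2) + 7*r^2 - 12*r - 4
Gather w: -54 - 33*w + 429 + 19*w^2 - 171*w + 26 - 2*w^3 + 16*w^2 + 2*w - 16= -2*w^3 + 35*w^2 - 202*w + 385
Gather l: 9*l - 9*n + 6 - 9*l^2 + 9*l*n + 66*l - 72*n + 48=-9*l^2 + l*(9*n + 75) - 81*n + 54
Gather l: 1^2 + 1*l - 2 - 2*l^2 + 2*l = -2*l^2 + 3*l - 1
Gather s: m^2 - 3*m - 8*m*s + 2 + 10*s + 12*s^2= m^2 - 3*m + 12*s^2 + s*(10 - 8*m) + 2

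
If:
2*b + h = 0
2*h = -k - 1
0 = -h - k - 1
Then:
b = 0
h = 0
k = -1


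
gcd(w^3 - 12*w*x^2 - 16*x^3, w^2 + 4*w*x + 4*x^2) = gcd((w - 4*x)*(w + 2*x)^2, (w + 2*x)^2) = w^2 + 4*w*x + 4*x^2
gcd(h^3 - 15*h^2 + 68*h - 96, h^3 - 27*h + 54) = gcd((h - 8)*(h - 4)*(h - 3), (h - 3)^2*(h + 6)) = h - 3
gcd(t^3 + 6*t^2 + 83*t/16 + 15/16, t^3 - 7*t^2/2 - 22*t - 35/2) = 1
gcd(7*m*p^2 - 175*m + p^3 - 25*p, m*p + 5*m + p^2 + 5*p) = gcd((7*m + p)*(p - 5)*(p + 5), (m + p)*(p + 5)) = p + 5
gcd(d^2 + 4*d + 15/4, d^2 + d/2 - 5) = d + 5/2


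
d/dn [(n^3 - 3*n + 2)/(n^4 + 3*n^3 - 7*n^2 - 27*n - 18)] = (-n^4 + 4*n^3 - 10*n^2 - 20*n + 27)/(n^6 + 2*n^5 - 17*n^4 - 36*n^3 + 63*n^2 + 162*n + 81)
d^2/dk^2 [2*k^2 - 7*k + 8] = 4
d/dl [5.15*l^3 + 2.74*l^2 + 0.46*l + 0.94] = 15.45*l^2 + 5.48*l + 0.46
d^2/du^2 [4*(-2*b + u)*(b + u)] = 8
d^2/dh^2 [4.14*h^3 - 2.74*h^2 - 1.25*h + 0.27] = 24.84*h - 5.48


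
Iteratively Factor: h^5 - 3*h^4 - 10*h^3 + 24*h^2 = (h - 4)*(h^4 + h^3 - 6*h^2) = h*(h - 4)*(h^3 + h^2 - 6*h) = h*(h - 4)*(h + 3)*(h^2 - 2*h) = h^2*(h - 4)*(h + 3)*(h - 2)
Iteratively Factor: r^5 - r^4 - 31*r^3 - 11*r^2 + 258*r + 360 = (r - 5)*(r^4 + 4*r^3 - 11*r^2 - 66*r - 72) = (r - 5)*(r - 4)*(r^3 + 8*r^2 + 21*r + 18) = (r - 5)*(r - 4)*(r + 2)*(r^2 + 6*r + 9) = (r - 5)*(r - 4)*(r + 2)*(r + 3)*(r + 3)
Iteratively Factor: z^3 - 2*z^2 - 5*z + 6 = (z - 3)*(z^2 + z - 2) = (z - 3)*(z - 1)*(z + 2)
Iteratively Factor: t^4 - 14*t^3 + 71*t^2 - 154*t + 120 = (t - 3)*(t^3 - 11*t^2 + 38*t - 40) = (t - 3)*(t - 2)*(t^2 - 9*t + 20) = (t - 4)*(t - 3)*(t - 2)*(t - 5)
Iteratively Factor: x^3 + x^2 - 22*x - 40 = (x - 5)*(x^2 + 6*x + 8) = (x - 5)*(x + 2)*(x + 4)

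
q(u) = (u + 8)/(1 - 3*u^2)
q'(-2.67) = -0.25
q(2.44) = -0.62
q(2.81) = -0.48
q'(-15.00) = 0.00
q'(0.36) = 49.97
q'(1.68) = 1.62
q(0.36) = 13.68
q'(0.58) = 352660.68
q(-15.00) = 0.01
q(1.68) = -1.30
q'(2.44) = 0.48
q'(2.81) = 0.31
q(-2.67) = -0.26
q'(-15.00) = 0.00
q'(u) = 6*u*(u + 8)/(1 - 3*u^2)^2 + 1/(1 - 3*u^2)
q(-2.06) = -0.51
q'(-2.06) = -0.62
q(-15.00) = 0.01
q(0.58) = -932.61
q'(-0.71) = -120.28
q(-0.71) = -14.23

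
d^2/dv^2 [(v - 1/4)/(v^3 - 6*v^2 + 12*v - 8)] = 3*(2*v + 3)/(v^5 - 10*v^4 + 40*v^3 - 80*v^2 + 80*v - 32)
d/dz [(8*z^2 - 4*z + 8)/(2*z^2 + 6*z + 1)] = 4*(14*z^2 - 4*z - 13)/(4*z^4 + 24*z^3 + 40*z^2 + 12*z + 1)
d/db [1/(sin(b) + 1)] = -cos(b)/(sin(b) + 1)^2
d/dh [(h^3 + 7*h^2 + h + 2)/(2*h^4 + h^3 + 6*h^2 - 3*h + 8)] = (-2*h^6 - 28*h^5 - 7*h^4 - 24*h^3 - 9*h^2 + 88*h + 14)/(4*h^8 + 4*h^7 + 25*h^6 + 62*h^4 - 20*h^3 + 105*h^2 - 48*h + 64)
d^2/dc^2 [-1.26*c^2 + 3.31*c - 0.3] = -2.52000000000000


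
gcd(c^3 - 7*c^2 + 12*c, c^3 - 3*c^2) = c^2 - 3*c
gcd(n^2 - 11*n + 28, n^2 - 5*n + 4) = n - 4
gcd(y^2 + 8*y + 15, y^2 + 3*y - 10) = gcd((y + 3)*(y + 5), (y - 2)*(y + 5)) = y + 5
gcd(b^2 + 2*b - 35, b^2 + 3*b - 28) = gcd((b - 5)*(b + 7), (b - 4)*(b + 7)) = b + 7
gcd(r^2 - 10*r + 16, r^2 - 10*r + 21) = 1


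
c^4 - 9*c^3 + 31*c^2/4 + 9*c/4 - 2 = (c - 8)*(c - 1)*(c - 1/2)*(c + 1/2)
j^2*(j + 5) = j^3 + 5*j^2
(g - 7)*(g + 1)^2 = g^3 - 5*g^2 - 13*g - 7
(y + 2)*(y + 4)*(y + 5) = y^3 + 11*y^2 + 38*y + 40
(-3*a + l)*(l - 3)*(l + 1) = -3*a*l^2 + 6*a*l + 9*a + l^3 - 2*l^2 - 3*l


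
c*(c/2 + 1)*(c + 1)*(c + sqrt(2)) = c^4/2 + sqrt(2)*c^3/2 + 3*c^3/2 + c^2 + 3*sqrt(2)*c^2/2 + sqrt(2)*c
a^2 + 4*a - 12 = (a - 2)*(a + 6)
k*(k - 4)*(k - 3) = k^3 - 7*k^2 + 12*k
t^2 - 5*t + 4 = (t - 4)*(t - 1)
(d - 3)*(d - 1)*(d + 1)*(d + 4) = d^4 + d^3 - 13*d^2 - d + 12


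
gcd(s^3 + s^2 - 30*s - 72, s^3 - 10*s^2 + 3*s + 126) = s^2 - 3*s - 18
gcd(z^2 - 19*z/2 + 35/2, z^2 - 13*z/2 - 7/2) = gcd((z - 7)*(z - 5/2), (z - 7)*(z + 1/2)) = z - 7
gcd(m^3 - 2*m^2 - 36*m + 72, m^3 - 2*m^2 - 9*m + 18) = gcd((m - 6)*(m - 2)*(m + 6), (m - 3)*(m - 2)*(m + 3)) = m - 2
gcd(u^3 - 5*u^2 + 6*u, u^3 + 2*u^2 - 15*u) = u^2 - 3*u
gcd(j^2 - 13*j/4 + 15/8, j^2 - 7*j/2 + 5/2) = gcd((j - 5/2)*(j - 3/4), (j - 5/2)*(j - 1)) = j - 5/2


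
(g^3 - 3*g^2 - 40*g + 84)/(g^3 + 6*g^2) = 1 - 9/g + 14/g^2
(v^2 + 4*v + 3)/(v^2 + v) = (v + 3)/v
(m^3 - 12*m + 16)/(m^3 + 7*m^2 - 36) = (m^2 + 2*m - 8)/(m^2 + 9*m + 18)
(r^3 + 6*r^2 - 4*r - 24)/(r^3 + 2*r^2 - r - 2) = (r^2 + 4*r - 12)/(r^2 - 1)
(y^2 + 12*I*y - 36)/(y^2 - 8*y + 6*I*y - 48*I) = (y + 6*I)/(y - 8)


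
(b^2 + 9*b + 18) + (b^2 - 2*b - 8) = 2*b^2 + 7*b + 10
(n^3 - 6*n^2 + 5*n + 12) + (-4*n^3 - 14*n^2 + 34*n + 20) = -3*n^3 - 20*n^2 + 39*n + 32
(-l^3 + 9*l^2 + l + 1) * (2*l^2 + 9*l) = -2*l^5 + 9*l^4 + 83*l^3 + 11*l^2 + 9*l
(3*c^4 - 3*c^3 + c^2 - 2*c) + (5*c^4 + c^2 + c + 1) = 8*c^4 - 3*c^3 + 2*c^2 - c + 1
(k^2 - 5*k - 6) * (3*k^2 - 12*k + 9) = 3*k^4 - 27*k^3 + 51*k^2 + 27*k - 54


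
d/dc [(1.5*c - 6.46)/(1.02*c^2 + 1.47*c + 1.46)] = (-1.53*c^2 + 13.1784*c + 11.6862)/(1.0404*c^4 + 2.9988*c^3 + 5.1393*c^2 + 4.2924*c + 2.1316)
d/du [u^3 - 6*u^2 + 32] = 3*u*(u - 4)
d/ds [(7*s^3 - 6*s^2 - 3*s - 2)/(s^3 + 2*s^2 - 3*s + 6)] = 4*(5*s^4 - 9*s^3 + 39*s^2 - 16*s - 6)/(s^6 + 4*s^5 - 2*s^4 + 33*s^2 - 36*s + 36)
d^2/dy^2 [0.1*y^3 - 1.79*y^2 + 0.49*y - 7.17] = 0.6*y - 3.58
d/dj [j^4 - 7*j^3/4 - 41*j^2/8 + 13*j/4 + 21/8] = 4*j^3 - 21*j^2/4 - 41*j/4 + 13/4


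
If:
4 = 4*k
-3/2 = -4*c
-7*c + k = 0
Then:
No Solution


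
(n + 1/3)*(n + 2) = n^2 + 7*n/3 + 2/3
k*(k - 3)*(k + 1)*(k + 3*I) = k^4 - 2*k^3 + 3*I*k^3 - 3*k^2 - 6*I*k^2 - 9*I*k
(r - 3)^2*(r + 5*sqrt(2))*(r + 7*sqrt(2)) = r^4 - 6*r^3 + 12*sqrt(2)*r^3 - 72*sqrt(2)*r^2 + 79*r^2 - 420*r + 108*sqrt(2)*r + 630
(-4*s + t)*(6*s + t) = -24*s^2 + 2*s*t + t^2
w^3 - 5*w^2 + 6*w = w*(w - 3)*(w - 2)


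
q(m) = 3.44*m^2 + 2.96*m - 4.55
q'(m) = 6.88*m + 2.96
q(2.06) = 16.15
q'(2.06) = 17.13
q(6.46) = 158.13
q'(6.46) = 47.40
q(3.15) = 38.91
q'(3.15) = 24.63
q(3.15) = 38.91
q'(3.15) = 24.63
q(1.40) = 6.34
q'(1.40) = 12.59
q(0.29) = -3.40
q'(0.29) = 4.96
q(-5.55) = 84.98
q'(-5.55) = -35.22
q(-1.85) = 1.75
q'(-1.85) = -9.77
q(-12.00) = 455.29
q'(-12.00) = -79.60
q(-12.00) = 455.29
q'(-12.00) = -79.60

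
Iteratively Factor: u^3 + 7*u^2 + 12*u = (u + 3)*(u^2 + 4*u) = u*(u + 3)*(u + 4)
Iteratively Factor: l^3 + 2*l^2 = (l)*(l^2 + 2*l) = l^2*(l + 2)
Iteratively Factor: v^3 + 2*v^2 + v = (v + 1)*(v^2 + v) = v*(v + 1)*(v + 1)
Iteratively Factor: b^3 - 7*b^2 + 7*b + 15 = (b - 3)*(b^2 - 4*b - 5) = (b - 5)*(b - 3)*(b + 1)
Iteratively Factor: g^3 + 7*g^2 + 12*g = (g)*(g^2 + 7*g + 12) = g*(g + 4)*(g + 3)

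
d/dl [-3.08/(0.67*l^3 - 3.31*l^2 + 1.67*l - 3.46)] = (6.1908*l^2 - 20.3896*l + 5.1436)/(0.67*l^3 - 3.31*l^2 + 1.67*l - 3.46)^2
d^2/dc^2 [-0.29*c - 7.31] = 0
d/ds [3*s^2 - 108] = 6*s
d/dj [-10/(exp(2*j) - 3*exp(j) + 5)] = (20*exp(j) - 30)*exp(j)/(exp(2*j) - 3*exp(j) + 5)^2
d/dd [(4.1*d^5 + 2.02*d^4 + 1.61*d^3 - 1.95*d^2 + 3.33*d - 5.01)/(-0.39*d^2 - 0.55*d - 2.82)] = (-4.797*d^6 - 10.5956*d^5 - 61.7709*d^4 - 24.5566*d^3 - 11.2494*d^2 + 7.0902*d - 12.1461)/(0.1521*d^4 + 0.429*d^3 + 2.5021*d^2 + 3.102*d + 7.9524)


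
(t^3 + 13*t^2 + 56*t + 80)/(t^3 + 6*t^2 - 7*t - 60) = (t + 4)/(t - 3)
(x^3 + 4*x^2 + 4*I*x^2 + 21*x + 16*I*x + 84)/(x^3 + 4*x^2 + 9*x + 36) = (x + 7*I)/(x + 3*I)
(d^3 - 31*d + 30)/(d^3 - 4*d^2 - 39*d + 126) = (d^2 - 6*d + 5)/(d^2 - 10*d + 21)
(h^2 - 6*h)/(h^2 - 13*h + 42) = h/(h - 7)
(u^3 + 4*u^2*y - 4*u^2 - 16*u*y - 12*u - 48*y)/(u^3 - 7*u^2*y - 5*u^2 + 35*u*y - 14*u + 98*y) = (-u^2 - 4*u*y + 6*u + 24*y)/(-u^2 + 7*u*y + 7*u - 49*y)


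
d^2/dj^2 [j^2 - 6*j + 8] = 2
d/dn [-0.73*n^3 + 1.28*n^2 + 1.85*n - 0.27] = -2.19*n^2 + 2.56*n + 1.85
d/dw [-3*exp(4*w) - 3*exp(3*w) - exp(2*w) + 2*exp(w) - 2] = (-12*exp(3*w) - 9*exp(2*w) - 2*exp(w) + 2)*exp(w)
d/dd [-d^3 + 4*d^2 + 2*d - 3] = -3*d^2 + 8*d + 2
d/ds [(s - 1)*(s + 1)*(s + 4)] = 3*s^2 + 8*s - 1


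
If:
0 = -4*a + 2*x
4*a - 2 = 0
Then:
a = 1/2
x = 1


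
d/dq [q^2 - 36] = 2*q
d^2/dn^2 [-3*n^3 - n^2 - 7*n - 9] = -18*n - 2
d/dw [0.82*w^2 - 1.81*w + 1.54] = 1.64*w - 1.81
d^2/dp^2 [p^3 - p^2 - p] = 6*p - 2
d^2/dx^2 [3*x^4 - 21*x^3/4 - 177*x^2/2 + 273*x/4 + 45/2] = 36*x^2 - 63*x/2 - 177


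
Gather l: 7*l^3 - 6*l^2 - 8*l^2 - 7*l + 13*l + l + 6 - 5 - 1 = 7*l^3 - 14*l^2 + 7*l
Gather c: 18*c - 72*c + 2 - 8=-54*c - 6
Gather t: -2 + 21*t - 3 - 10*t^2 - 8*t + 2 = -10*t^2 + 13*t - 3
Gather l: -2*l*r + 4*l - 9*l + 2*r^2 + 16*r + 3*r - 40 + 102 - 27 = l*(-2*r - 5) + 2*r^2 + 19*r + 35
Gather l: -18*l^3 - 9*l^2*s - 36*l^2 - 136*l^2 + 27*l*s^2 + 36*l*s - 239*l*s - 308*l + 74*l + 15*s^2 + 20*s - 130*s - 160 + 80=-18*l^3 + l^2*(-9*s - 172) + l*(27*s^2 - 203*s - 234) + 15*s^2 - 110*s - 80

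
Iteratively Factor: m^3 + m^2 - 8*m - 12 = (m + 2)*(m^2 - m - 6) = (m + 2)^2*(m - 3)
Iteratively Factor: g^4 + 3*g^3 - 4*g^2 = (g)*(g^3 + 3*g^2 - 4*g) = g*(g - 1)*(g^2 + 4*g) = g*(g - 1)*(g + 4)*(g)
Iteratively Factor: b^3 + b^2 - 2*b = (b + 2)*(b^2 - b) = (b - 1)*(b + 2)*(b)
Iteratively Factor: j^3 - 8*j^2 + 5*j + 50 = (j - 5)*(j^2 - 3*j - 10) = (j - 5)^2*(j + 2)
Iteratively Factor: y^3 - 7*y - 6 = (y + 1)*(y^2 - y - 6) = (y + 1)*(y + 2)*(y - 3)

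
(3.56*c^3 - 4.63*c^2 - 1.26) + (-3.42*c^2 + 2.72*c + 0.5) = 3.56*c^3 - 8.05*c^2 + 2.72*c - 0.76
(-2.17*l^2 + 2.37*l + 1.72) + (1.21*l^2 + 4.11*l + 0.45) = -0.96*l^2 + 6.48*l + 2.17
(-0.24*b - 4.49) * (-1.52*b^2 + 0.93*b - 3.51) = 0.3648*b^3 + 6.6016*b^2 - 3.3333*b + 15.7599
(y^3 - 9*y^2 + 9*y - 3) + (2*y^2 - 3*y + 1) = y^3 - 7*y^2 + 6*y - 2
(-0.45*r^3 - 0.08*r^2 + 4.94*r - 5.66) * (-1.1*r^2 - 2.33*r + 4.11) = 0.495*r^5 + 1.1365*r^4 - 7.0971*r^3 - 5.613*r^2 + 33.4912*r - 23.2626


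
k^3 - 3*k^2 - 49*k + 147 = (k - 7)*(k - 3)*(k + 7)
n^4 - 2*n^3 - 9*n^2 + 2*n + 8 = (n - 4)*(n - 1)*(n + 1)*(n + 2)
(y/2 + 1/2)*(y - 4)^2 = y^3/2 - 7*y^2/2 + 4*y + 8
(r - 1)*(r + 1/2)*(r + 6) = r^3 + 11*r^2/2 - 7*r/2 - 3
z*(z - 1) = z^2 - z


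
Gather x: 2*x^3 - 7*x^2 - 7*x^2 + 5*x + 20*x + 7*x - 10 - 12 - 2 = 2*x^3 - 14*x^2 + 32*x - 24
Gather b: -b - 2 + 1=-b - 1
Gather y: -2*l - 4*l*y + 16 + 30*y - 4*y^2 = -2*l - 4*y^2 + y*(30 - 4*l) + 16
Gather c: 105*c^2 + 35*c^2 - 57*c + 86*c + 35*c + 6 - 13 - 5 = 140*c^2 + 64*c - 12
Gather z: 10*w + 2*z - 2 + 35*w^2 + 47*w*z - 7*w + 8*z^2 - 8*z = 35*w^2 + 3*w + 8*z^2 + z*(47*w - 6) - 2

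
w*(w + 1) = w^2 + w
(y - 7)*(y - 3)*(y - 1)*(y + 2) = y^4 - 9*y^3 + 9*y^2 + 41*y - 42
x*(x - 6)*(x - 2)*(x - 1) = x^4 - 9*x^3 + 20*x^2 - 12*x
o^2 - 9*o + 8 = (o - 8)*(o - 1)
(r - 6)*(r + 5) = r^2 - r - 30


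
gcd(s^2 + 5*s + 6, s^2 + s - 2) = s + 2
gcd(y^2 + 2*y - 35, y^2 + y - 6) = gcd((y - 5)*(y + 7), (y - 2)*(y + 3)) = 1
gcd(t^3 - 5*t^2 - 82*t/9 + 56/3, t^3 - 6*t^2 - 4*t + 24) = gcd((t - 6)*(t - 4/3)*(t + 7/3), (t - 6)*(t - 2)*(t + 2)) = t - 6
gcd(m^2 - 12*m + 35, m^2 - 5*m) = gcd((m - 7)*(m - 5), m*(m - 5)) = m - 5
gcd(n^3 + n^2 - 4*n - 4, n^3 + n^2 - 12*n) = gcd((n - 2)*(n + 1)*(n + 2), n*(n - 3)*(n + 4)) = 1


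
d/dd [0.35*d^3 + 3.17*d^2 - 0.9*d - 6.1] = 1.05*d^2 + 6.34*d - 0.9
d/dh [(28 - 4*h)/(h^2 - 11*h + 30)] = 4*(h^2 - 14*h + 47)/(h^4 - 22*h^3 + 181*h^2 - 660*h + 900)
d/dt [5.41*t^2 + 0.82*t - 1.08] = 10.82*t + 0.82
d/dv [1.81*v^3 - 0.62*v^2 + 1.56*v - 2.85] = 5.43*v^2 - 1.24*v + 1.56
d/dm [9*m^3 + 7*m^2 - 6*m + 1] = 27*m^2 + 14*m - 6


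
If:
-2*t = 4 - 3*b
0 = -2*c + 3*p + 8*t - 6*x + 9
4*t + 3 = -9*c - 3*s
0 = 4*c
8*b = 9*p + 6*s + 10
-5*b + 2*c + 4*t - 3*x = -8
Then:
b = 41/50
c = 0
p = -2/5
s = 2/75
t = -77/100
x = 41/150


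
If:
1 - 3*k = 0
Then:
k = 1/3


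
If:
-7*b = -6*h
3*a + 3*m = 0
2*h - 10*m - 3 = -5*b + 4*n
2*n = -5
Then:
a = -m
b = 15*m/11 - 21/22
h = 35*m/22 - 49/44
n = -5/2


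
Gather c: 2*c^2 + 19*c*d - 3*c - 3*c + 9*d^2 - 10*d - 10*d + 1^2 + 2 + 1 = 2*c^2 + c*(19*d - 6) + 9*d^2 - 20*d + 4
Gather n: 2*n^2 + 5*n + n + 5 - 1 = 2*n^2 + 6*n + 4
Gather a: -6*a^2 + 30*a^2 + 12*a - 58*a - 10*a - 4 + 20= 24*a^2 - 56*a + 16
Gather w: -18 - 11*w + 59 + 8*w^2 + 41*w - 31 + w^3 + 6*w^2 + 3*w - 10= w^3 + 14*w^2 + 33*w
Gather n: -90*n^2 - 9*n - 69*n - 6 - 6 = -90*n^2 - 78*n - 12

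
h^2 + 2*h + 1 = (h + 1)^2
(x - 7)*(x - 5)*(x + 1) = x^3 - 11*x^2 + 23*x + 35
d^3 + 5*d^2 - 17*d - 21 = (d - 3)*(d + 1)*(d + 7)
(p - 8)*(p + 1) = p^2 - 7*p - 8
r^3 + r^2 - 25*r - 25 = (r - 5)*(r + 1)*(r + 5)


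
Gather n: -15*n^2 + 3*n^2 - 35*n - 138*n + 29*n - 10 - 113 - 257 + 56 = -12*n^2 - 144*n - 324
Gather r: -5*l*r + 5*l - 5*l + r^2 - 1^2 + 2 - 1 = -5*l*r + r^2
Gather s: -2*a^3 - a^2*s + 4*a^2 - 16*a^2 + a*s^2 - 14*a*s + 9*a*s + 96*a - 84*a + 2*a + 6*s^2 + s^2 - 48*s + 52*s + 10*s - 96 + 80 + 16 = -2*a^3 - 12*a^2 + 14*a + s^2*(a + 7) + s*(-a^2 - 5*a + 14)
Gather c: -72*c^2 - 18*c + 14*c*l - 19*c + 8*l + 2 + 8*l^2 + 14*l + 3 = -72*c^2 + c*(14*l - 37) + 8*l^2 + 22*l + 5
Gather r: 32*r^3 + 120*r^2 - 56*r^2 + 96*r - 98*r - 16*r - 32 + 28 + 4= 32*r^3 + 64*r^2 - 18*r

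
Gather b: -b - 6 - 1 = -b - 7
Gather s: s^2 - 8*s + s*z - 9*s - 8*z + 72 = s^2 + s*(z - 17) - 8*z + 72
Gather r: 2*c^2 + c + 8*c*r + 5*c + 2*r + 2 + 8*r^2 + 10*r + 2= 2*c^2 + 6*c + 8*r^2 + r*(8*c + 12) + 4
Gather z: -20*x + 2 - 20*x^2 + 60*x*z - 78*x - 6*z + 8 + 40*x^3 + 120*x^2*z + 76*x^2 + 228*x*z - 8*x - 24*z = 40*x^3 + 56*x^2 - 106*x + z*(120*x^2 + 288*x - 30) + 10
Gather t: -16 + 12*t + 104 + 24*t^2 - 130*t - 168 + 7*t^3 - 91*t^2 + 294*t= 7*t^3 - 67*t^2 + 176*t - 80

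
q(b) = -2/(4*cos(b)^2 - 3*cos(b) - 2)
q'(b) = -2*(8*sin(b)*cos(b) - 3*sin(b))/(4*cos(b)^2 - 3*cos(b) - 2)^2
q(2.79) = -0.46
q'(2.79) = 0.38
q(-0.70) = 1.02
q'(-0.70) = 1.05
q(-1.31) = 0.80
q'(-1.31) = -0.29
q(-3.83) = -0.74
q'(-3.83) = 1.60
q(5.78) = 1.28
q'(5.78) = 1.59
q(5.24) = 0.80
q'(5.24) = 0.28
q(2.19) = -1.84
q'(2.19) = 10.51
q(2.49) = -0.69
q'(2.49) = 1.34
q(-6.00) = 1.68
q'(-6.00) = -1.84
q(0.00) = 2.00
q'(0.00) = 0.00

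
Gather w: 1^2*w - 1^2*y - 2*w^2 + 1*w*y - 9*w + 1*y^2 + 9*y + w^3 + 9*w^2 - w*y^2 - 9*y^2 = w^3 + 7*w^2 + w*(-y^2 + y - 8) - 8*y^2 + 8*y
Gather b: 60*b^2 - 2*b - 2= 60*b^2 - 2*b - 2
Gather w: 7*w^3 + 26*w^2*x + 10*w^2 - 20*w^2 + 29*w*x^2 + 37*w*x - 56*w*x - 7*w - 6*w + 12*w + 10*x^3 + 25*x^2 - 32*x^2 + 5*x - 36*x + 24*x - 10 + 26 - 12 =7*w^3 + w^2*(26*x - 10) + w*(29*x^2 - 19*x - 1) + 10*x^3 - 7*x^2 - 7*x + 4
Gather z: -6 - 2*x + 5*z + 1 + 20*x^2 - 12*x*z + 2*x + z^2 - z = 20*x^2 + z^2 + z*(4 - 12*x) - 5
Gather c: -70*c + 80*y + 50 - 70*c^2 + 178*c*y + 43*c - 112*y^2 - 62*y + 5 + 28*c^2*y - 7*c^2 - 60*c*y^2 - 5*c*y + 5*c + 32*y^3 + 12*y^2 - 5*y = c^2*(28*y - 77) + c*(-60*y^2 + 173*y - 22) + 32*y^3 - 100*y^2 + 13*y + 55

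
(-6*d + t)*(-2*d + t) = 12*d^2 - 8*d*t + t^2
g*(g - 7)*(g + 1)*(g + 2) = g^4 - 4*g^3 - 19*g^2 - 14*g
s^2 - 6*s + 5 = (s - 5)*(s - 1)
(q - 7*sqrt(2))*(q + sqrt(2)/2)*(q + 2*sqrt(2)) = q^3 - 9*sqrt(2)*q^2/2 - 33*q - 14*sqrt(2)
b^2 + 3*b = b*(b + 3)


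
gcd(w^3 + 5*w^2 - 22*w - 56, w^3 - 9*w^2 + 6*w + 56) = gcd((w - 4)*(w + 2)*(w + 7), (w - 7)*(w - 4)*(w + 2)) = w^2 - 2*w - 8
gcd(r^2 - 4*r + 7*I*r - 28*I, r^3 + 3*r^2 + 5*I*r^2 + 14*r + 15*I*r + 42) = r + 7*I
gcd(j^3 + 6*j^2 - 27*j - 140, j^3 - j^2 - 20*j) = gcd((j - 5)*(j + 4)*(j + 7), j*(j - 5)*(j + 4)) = j^2 - j - 20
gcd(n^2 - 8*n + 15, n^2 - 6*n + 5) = n - 5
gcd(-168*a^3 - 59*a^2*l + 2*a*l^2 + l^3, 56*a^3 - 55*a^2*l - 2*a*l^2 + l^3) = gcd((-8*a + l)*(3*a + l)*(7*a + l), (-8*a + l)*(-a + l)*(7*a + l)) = 56*a^2 + a*l - l^2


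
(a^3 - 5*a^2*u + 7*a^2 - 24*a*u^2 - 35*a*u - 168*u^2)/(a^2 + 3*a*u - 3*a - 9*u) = (a^2 - 8*a*u + 7*a - 56*u)/(a - 3)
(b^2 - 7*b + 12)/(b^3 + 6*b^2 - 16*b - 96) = (b - 3)/(b^2 + 10*b + 24)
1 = 1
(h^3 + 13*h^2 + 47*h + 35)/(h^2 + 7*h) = h + 6 + 5/h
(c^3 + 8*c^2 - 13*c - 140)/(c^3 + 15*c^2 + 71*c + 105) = (c - 4)/(c + 3)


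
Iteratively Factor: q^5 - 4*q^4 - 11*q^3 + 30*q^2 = (q)*(q^4 - 4*q^3 - 11*q^2 + 30*q) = q*(q - 2)*(q^3 - 2*q^2 - 15*q) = q^2*(q - 2)*(q^2 - 2*q - 15) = q^2*(q - 5)*(q - 2)*(q + 3)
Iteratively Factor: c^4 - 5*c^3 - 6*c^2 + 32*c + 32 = (c - 4)*(c^3 - c^2 - 10*c - 8) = (c - 4)*(c + 2)*(c^2 - 3*c - 4) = (c - 4)^2*(c + 2)*(c + 1)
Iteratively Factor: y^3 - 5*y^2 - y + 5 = (y - 1)*(y^2 - 4*y - 5) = (y - 5)*(y - 1)*(y + 1)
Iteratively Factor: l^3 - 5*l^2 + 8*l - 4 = (l - 2)*(l^2 - 3*l + 2) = (l - 2)^2*(l - 1)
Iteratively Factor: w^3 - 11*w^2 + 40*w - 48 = (w - 3)*(w^2 - 8*w + 16) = (w - 4)*(w - 3)*(w - 4)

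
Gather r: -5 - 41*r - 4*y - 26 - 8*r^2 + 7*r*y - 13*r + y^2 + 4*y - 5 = -8*r^2 + r*(7*y - 54) + y^2 - 36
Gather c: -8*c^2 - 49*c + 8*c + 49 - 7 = -8*c^2 - 41*c + 42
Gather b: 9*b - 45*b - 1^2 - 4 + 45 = 40 - 36*b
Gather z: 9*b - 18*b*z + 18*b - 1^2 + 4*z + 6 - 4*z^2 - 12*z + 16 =27*b - 4*z^2 + z*(-18*b - 8) + 21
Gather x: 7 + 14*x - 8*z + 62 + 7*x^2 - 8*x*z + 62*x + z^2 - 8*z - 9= 7*x^2 + x*(76 - 8*z) + z^2 - 16*z + 60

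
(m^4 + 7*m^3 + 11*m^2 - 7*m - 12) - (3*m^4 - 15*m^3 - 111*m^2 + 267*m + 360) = -2*m^4 + 22*m^3 + 122*m^2 - 274*m - 372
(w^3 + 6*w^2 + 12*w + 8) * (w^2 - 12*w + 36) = w^5 - 6*w^4 - 24*w^3 + 80*w^2 + 336*w + 288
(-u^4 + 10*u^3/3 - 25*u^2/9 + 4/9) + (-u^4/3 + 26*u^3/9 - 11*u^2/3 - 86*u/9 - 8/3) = -4*u^4/3 + 56*u^3/9 - 58*u^2/9 - 86*u/9 - 20/9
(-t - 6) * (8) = -8*t - 48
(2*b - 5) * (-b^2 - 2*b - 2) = -2*b^3 + b^2 + 6*b + 10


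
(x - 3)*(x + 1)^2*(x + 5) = x^4 + 4*x^3 - 10*x^2 - 28*x - 15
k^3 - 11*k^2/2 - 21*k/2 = k*(k - 7)*(k + 3/2)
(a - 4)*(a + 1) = a^2 - 3*a - 4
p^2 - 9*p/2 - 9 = (p - 6)*(p + 3/2)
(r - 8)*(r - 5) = r^2 - 13*r + 40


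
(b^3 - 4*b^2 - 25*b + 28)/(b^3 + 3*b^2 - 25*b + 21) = (b^2 - 3*b - 28)/(b^2 + 4*b - 21)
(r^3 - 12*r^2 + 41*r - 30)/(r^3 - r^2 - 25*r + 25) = (r - 6)/(r + 5)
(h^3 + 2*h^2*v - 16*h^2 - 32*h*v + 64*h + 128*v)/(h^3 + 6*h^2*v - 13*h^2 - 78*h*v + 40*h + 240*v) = (h^2 + 2*h*v - 8*h - 16*v)/(h^2 + 6*h*v - 5*h - 30*v)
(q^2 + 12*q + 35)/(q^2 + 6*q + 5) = (q + 7)/(q + 1)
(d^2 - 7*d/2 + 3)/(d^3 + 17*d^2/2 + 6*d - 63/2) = (d - 2)/(d^2 + 10*d + 21)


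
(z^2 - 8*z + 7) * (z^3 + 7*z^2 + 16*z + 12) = z^5 - z^4 - 33*z^3 - 67*z^2 + 16*z + 84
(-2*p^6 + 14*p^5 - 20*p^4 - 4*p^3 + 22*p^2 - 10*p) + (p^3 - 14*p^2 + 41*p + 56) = -2*p^6 + 14*p^5 - 20*p^4 - 3*p^3 + 8*p^2 + 31*p + 56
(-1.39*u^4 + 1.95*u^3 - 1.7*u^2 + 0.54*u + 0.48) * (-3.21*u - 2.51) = 4.4619*u^5 - 2.7706*u^4 + 0.5625*u^3 + 2.5336*u^2 - 2.8962*u - 1.2048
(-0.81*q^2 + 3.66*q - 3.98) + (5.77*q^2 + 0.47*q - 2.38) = 4.96*q^2 + 4.13*q - 6.36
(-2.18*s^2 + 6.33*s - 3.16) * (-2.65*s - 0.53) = 5.777*s^3 - 15.6191*s^2 + 5.0191*s + 1.6748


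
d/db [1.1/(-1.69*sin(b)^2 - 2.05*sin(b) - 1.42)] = (3.718*sin(b) + 2.255)*cos(b)/(1.69*sin(b)^2 + 2.05*sin(b) + 1.42)^2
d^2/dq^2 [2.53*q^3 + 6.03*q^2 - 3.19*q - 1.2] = 15.18*q + 12.06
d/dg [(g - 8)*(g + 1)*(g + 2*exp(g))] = 2*g^2*exp(g) + 3*g^2 - 10*g*exp(g) - 14*g - 30*exp(g) - 8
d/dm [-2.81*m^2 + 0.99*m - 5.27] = 0.99 - 5.62*m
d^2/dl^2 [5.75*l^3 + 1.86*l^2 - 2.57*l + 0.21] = 34.5*l + 3.72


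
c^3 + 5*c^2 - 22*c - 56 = (c - 4)*(c + 2)*(c + 7)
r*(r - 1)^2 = r^3 - 2*r^2 + r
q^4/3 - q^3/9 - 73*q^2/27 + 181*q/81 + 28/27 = (q/3 + 1)*(q - 7/3)*(q - 4/3)*(q + 1/3)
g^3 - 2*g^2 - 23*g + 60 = (g - 4)*(g - 3)*(g + 5)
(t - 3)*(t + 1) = t^2 - 2*t - 3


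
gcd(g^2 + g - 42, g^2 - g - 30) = g - 6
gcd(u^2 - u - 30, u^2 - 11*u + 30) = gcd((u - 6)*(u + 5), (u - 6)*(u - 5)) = u - 6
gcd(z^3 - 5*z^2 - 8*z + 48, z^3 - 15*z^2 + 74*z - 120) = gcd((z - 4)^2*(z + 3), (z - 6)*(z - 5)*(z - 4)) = z - 4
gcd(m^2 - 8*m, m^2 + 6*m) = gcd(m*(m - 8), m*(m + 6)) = m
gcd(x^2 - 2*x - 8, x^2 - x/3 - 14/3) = x + 2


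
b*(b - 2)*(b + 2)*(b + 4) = b^4 + 4*b^3 - 4*b^2 - 16*b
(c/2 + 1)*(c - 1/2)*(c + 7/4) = c^3/2 + 13*c^2/8 + 13*c/16 - 7/8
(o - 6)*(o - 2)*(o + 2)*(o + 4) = o^4 - 2*o^3 - 28*o^2 + 8*o + 96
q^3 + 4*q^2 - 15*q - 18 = (q - 3)*(q + 1)*(q + 6)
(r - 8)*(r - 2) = r^2 - 10*r + 16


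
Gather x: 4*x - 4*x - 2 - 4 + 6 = 0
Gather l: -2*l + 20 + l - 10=10 - l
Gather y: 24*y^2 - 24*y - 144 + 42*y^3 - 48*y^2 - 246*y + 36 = 42*y^3 - 24*y^2 - 270*y - 108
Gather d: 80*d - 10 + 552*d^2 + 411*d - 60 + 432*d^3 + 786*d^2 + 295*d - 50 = 432*d^3 + 1338*d^2 + 786*d - 120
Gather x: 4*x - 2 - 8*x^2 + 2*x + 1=-8*x^2 + 6*x - 1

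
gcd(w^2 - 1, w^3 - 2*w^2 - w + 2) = w^2 - 1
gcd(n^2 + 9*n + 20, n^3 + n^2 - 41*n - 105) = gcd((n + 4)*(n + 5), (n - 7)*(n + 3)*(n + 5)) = n + 5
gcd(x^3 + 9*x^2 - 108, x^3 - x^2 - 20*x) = 1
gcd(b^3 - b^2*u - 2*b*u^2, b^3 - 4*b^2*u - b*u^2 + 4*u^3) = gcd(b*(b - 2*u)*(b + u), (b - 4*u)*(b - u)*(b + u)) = b + u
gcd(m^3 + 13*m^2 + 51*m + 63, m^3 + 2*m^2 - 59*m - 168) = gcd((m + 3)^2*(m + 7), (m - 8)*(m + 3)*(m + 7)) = m^2 + 10*m + 21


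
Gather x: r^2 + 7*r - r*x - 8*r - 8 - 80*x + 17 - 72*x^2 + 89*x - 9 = r^2 - r - 72*x^2 + x*(9 - r)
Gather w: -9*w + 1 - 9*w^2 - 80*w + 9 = -9*w^2 - 89*w + 10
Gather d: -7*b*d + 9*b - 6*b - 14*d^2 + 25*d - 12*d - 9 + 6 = 3*b - 14*d^2 + d*(13 - 7*b) - 3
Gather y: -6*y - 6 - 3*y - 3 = -9*y - 9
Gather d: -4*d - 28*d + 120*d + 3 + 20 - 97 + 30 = 88*d - 44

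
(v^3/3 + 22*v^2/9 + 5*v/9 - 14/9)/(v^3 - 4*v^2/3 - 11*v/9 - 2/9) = (-3*v^3 - 22*v^2 - 5*v + 14)/(-9*v^3 + 12*v^2 + 11*v + 2)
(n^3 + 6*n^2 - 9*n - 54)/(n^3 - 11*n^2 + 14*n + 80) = (n^3 + 6*n^2 - 9*n - 54)/(n^3 - 11*n^2 + 14*n + 80)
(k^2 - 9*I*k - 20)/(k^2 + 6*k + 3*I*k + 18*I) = (k^2 - 9*I*k - 20)/(k^2 + 3*k*(2 + I) + 18*I)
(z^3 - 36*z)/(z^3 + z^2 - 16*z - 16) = z*(z^2 - 36)/(z^3 + z^2 - 16*z - 16)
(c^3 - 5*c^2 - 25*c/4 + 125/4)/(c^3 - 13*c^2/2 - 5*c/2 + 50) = (c - 5/2)/(c - 4)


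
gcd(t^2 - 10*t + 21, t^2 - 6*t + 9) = t - 3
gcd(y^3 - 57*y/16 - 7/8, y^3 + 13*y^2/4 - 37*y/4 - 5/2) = y^2 - 7*y/4 - 1/2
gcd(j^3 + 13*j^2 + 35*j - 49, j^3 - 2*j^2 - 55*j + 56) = j^2 + 6*j - 7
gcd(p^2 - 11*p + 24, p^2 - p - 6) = p - 3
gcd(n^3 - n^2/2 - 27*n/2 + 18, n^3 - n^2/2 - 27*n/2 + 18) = n^3 - n^2/2 - 27*n/2 + 18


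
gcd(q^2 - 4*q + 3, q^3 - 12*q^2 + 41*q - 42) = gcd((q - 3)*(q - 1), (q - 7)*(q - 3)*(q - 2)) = q - 3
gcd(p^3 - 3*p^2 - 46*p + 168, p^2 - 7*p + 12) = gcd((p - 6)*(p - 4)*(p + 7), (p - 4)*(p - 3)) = p - 4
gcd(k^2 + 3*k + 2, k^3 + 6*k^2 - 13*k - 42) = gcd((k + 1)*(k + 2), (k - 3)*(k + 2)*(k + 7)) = k + 2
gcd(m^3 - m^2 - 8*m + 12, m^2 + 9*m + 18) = m + 3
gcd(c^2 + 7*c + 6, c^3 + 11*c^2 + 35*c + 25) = c + 1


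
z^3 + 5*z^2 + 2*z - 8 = (z - 1)*(z + 2)*(z + 4)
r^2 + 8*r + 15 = (r + 3)*(r + 5)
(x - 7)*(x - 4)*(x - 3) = x^3 - 14*x^2 + 61*x - 84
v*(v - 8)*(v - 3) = v^3 - 11*v^2 + 24*v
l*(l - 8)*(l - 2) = l^3 - 10*l^2 + 16*l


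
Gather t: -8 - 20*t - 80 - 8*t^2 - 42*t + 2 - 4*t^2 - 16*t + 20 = -12*t^2 - 78*t - 66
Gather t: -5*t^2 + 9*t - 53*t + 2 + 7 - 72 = -5*t^2 - 44*t - 63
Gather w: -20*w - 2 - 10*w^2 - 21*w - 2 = -10*w^2 - 41*w - 4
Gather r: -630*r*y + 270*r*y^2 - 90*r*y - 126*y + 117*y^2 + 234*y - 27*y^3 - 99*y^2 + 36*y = r*(270*y^2 - 720*y) - 27*y^3 + 18*y^2 + 144*y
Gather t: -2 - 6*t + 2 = -6*t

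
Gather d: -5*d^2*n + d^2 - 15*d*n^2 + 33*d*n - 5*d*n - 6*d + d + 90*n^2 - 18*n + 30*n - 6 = d^2*(1 - 5*n) + d*(-15*n^2 + 28*n - 5) + 90*n^2 + 12*n - 6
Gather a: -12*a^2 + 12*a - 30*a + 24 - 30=-12*a^2 - 18*a - 6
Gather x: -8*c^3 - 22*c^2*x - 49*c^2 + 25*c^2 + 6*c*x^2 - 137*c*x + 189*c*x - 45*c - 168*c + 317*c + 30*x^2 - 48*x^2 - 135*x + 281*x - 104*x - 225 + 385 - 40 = -8*c^3 - 24*c^2 + 104*c + x^2*(6*c - 18) + x*(-22*c^2 + 52*c + 42) + 120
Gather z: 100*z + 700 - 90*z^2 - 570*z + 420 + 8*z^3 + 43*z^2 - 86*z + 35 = 8*z^3 - 47*z^2 - 556*z + 1155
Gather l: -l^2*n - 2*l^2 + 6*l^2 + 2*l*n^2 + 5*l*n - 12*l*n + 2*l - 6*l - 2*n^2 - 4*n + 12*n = l^2*(4 - n) + l*(2*n^2 - 7*n - 4) - 2*n^2 + 8*n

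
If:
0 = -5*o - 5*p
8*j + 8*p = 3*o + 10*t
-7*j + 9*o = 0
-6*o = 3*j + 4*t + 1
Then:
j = -9/67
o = -7/67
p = 7/67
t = 1/134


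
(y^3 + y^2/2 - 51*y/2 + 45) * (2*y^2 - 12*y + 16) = 2*y^5 - 11*y^4 - 41*y^3 + 404*y^2 - 948*y + 720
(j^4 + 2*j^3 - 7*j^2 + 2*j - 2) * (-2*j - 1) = -2*j^5 - 5*j^4 + 12*j^3 + 3*j^2 + 2*j + 2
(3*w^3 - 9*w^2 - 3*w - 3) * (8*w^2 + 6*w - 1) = 24*w^5 - 54*w^4 - 81*w^3 - 33*w^2 - 15*w + 3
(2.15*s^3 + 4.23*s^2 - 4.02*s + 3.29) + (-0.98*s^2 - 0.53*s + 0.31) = 2.15*s^3 + 3.25*s^2 - 4.55*s + 3.6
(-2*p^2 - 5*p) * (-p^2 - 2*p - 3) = 2*p^4 + 9*p^3 + 16*p^2 + 15*p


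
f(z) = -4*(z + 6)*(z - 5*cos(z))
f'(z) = -4*z - 4*(z + 6)*(5*sin(z) + 1) + 20*cos(z)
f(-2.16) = -9.50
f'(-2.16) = 46.02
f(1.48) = -30.72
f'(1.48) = -183.01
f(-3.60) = -8.48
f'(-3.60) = -34.38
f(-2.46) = -20.15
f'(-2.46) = 24.75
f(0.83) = 69.51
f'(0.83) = -117.94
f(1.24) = 11.12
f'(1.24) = -164.37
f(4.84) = -182.27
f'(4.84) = 154.86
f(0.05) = 119.64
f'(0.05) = -10.47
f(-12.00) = -389.26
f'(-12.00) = 153.27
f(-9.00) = -53.33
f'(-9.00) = 5.05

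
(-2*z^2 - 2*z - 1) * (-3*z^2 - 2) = 6*z^4 + 6*z^3 + 7*z^2 + 4*z + 2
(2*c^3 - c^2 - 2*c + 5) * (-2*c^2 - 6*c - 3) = -4*c^5 - 10*c^4 + 4*c^3 + 5*c^2 - 24*c - 15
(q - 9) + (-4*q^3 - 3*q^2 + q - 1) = -4*q^3 - 3*q^2 + 2*q - 10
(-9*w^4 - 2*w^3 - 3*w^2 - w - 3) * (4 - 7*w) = 63*w^5 - 22*w^4 + 13*w^3 - 5*w^2 + 17*w - 12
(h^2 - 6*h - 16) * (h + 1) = h^3 - 5*h^2 - 22*h - 16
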